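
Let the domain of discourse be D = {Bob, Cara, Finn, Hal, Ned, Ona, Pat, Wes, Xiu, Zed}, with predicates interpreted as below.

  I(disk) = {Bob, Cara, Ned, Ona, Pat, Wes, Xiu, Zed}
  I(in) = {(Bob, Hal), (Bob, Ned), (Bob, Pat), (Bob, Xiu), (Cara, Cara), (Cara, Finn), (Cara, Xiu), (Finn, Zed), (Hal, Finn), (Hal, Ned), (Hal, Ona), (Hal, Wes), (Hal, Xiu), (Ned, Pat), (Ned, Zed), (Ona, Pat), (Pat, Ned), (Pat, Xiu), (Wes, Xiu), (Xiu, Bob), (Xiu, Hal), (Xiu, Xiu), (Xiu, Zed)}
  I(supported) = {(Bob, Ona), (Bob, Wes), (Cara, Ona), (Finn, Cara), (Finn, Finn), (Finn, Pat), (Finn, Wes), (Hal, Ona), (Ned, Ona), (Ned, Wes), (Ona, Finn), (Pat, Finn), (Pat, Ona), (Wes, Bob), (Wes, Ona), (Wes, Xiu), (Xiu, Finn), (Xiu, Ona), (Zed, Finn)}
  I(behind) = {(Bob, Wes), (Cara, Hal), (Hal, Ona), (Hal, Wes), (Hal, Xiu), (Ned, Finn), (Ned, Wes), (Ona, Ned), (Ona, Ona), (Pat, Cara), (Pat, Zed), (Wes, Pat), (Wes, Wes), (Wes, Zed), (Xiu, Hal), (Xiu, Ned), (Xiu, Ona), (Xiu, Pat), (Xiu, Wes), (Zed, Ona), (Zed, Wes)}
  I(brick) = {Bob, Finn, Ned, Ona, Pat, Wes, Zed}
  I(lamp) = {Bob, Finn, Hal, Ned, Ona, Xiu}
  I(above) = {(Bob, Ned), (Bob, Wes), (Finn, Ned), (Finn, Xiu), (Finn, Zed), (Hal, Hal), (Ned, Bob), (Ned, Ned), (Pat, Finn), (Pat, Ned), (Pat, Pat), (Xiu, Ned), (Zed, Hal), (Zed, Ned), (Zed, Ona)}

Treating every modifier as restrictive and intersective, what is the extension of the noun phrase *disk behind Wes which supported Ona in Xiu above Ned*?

⟦behind Wes⟧ = {x : ⟨x, Wes⟩ ∈ ⟦behind⟧} = {Bob, Hal, Ned, Wes, Xiu, Zed}
⟦which supported Ona⟧ = {x : ⟨x, Ona⟩ ∈ ⟦supported⟧} = {Bob, Cara, Hal, Ned, Pat, Wes, Xiu}
⟦in Xiu⟧ = {x : ⟨x, Xiu⟩ ∈ ⟦in⟧} = {Bob, Cara, Hal, Pat, Wes, Xiu}
⟦above Ned⟧ = {x : ⟨x, Ned⟩ ∈ ⟦above⟧} = {Bob, Finn, Ned, Pat, Xiu, Zed}
⟦disk⟧ = {Bob, Cara, Ned, Ona, Pat, Wes, Xiu, Zed}
… ∩ ⟦behind Wes⟧ = {Bob, Cara, Ned, Ona, Pat, Wes, Xiu, Zed} ∩ {Bob, Hal, Ned, Wes, Xiu, Zed} = {Bob, Ned, Wes, Xiu, Zed}
… ∩ ⟦which supported Ona⟧ = {Bob, Ned, Wes, Xiu, Zed} ∩ {Bob, Cara, Hal, Ned, Pat, Wes, Xiu} = {Bob, Ned, Wes, Xiu}
… ∩ ⟦in Xiu⟧ = {Bob, Ned, Wes, Xiu} ∩ {Bob, Cara, Hal, Pat, Wes, Xiu} = {Bob, Wes, Xiu}
… ∩ ⟦above Ned⟧ = {Bob, Wes, Xiu} ∩ {Bob, Finn, Ned, Pat, Xiu, Zed} = {Bob, Xiu}
So ⟦disk behind Wes which supported Ona in Xiu above Ned⟧ = {Bob, Xiu}.

{Bob, Xiu}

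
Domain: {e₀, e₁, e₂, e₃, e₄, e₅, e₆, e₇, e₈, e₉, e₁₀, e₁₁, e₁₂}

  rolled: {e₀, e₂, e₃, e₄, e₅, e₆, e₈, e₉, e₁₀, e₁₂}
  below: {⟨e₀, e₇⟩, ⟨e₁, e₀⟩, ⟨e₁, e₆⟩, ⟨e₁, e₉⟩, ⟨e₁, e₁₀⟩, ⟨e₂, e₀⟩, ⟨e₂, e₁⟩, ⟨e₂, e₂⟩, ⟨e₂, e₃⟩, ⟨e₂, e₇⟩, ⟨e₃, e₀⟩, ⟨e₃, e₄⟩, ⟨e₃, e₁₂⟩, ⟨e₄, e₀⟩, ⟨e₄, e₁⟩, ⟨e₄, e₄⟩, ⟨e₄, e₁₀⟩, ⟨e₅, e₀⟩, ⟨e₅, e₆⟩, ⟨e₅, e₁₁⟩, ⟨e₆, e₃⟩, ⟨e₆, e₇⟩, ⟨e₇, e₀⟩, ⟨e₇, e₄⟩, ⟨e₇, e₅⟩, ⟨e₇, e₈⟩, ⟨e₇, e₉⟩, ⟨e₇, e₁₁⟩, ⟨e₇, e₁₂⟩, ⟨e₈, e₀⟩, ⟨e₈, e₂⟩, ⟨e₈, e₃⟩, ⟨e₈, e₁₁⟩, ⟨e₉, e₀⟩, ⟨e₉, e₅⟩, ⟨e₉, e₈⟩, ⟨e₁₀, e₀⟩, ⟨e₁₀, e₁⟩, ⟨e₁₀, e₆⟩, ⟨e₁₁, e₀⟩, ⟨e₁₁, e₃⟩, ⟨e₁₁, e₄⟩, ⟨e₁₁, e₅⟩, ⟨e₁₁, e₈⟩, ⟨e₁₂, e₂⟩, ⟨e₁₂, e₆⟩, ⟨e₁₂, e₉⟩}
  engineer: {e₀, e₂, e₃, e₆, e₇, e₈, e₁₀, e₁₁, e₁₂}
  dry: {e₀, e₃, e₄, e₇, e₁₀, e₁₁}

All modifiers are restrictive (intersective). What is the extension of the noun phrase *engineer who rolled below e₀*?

{e₂, e₃, e₈, e₁₀}

⟦who rolled⟧ = ⟦rolled⟧ = {e₀, e₂, e₃, e₄, e₅, e₆, e₈, e₉, e₁₀, e₁₂}
⟦below e₀⟧ = {x : ⟨x, e₀⟩ ∈ ⟦below⟧} = {e₁, e₂, e₃, e₄, e₅, e₇, e₈, e₉, e₁₀, e₁₁}
⟦engineer⟧ = {e₀, e₂, e₃, e₆, e₇, e₈, e₁₀, e₁₁, e₁₂}
… ∩ ⟦who rolled⟧ = {e₀, e₂, e₃, e₆, e₇, e₈, e₁₀, e₁₁, e₁₂} ∩ {e₀, e₂, e₃, e₄, e₅, e₆, e₈, e₉, e₁₀, e₁₂} = {e₀, e₂, e₃, e₆, e₈, e₁₀, e₁₂}
… ∩ ⟦below e₀⟧ = {e₀, e₂, e₃, e₆, e₈, e₁₀, e₁₂} ∩ {e₁, e₂, e₃, e₄, e₅, e₇, e₈, e₉, e₁₀, e₁₁} = {e₂, e₃, e₈, e₁₀}
So ⟦engineer who rolled below e₀⟧ = {e₂, e₃, e₈, e₁₀}.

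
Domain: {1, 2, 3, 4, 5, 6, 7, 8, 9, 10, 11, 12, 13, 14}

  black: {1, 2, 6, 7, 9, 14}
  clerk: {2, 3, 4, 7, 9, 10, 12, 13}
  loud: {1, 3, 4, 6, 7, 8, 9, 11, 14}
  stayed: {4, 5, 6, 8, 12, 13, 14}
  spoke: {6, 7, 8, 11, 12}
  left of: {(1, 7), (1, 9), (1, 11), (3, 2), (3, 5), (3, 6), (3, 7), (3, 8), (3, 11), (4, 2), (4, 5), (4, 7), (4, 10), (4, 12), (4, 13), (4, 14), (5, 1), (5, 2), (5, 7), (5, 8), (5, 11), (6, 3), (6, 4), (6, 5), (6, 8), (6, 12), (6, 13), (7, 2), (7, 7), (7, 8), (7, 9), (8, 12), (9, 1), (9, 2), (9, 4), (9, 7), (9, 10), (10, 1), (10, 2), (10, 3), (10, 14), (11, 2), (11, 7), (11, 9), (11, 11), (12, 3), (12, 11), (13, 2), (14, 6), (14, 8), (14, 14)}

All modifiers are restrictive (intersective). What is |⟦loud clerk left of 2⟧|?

⟦left of 2⟧ = {x : ⟨x, 2⟩ ∈ ⟦left of⟧} = {3, 4, 5, 7, 9, 10, 11, 13}
⟦clerk⟧ = {2, 3, 4, 7, 9, 10, 12, 13}
… ∩ ⟦left of 2⟧ = {2, 3, 4, 7, 9, 10, 12, 13} ∩ {3, 4, 5, 7, 9, 10, 11, 13} = {3, 4, 7, 9, 10, 13}
… ∩ ⟦loud⟧ = {3, 4, 7, 9, 10, 13} ∩ {1, 3, 4, 6, 7, 8, 9, 11, 14} = {3, 4, 7, 9}
⟦loud clerk left of 2⟧ = {3, 4, 7, 9}, so the cardinality is 4.

4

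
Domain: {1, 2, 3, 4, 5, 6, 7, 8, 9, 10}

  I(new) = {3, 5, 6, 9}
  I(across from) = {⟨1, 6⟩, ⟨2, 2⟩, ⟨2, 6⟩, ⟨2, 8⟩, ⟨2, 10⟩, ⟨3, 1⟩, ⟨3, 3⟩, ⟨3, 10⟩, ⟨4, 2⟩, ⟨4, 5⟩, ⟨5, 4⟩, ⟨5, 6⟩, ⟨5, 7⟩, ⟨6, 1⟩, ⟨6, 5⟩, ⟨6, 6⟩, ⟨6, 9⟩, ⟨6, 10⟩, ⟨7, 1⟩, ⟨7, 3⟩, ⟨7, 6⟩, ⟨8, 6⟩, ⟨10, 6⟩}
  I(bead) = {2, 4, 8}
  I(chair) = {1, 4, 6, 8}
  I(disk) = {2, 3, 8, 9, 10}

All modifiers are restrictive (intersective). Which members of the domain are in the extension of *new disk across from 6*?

⟦across from 6⟧ = {x : ⟨x, 6⟩ ∈ ⟦across from⟧} = {1, 2, 5, 6, 7, 8, 10}
⟦disk⟧ = {2, 3, 8, 9, 10}
… ∩ ⟦across from 6⟧ = {2, 3, 8, 9, 10} ∩ {1, 2, 5, 6, 7, 8, 10} = {2, 8, 10}
… ∩ ⟦new⟧ = {2, 8, 10} ∩ {3, 5, 6, 9} = ∅
So ⟦new disk across from 6⟧ = ∅.

∅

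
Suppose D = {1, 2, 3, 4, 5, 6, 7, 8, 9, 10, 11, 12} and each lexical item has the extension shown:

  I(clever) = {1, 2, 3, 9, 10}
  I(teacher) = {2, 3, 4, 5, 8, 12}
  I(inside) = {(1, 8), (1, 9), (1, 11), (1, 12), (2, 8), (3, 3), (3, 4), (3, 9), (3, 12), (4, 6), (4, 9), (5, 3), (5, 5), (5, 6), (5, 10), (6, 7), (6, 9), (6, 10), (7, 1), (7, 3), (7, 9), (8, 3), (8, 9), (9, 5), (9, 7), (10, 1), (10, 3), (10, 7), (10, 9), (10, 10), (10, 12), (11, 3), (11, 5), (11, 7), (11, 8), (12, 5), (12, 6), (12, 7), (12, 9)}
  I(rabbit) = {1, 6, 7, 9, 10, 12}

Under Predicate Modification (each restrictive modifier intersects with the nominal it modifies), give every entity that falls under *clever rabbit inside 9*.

{1, 10}

⟦inside 9⟧ = {x : ⟨x, 9⟩ ∈ ⟦inside⟧} = {1, 3, 4, 6, 7, 8, 10, 12}
⟦rabbit⟧ = {1, 6, 7, 9, 10, 12}
… ∩ ⟦inside 9⟧ = {1, 6, 7, 9, 10, 12} ∩ {1, 3, 4, 6, 7, 8, 10, 12} = {1, 6, 7, 10, 12}
… ∩ ⟦clever⟧ = {1, 6, 7, 10, 12} ∩ {1, 2, 3, 9, 10} = {1, 10}
So ⟦clever rabbit inside 9⟧ = {1, 10}.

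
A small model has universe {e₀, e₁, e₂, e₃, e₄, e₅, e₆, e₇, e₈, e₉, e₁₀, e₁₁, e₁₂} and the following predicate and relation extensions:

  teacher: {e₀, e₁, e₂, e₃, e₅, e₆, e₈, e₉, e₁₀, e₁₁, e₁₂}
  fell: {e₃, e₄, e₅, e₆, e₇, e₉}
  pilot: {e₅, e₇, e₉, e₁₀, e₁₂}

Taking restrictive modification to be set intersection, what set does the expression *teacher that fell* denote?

⟦that fell⟧ = ⟦fell⟧ = {e₃, e₄, e₅, e₆, e₇, e₉}
⟦teacher⟧ = {e₀, e₁, e₂, e₃, e₅, e₆, e₈, e₉, e₁₀, e₁₁, e₁₂}
… ∩ ⟦that fell⟧ = {e₀, e₁, e₂, e₃, e₅, e₆, e₈, e₉, e₁₀, e₁₁, e₁₂} ∩ {e₃, e₄, e₅, e₆, e₇, e₉} = {e₃, e₅, e₆, e₉}
So ⟦teacher that fell⟧ = {e₃, e₅, e₆, e₉}.

{e₃, e₅, e₆, e₉}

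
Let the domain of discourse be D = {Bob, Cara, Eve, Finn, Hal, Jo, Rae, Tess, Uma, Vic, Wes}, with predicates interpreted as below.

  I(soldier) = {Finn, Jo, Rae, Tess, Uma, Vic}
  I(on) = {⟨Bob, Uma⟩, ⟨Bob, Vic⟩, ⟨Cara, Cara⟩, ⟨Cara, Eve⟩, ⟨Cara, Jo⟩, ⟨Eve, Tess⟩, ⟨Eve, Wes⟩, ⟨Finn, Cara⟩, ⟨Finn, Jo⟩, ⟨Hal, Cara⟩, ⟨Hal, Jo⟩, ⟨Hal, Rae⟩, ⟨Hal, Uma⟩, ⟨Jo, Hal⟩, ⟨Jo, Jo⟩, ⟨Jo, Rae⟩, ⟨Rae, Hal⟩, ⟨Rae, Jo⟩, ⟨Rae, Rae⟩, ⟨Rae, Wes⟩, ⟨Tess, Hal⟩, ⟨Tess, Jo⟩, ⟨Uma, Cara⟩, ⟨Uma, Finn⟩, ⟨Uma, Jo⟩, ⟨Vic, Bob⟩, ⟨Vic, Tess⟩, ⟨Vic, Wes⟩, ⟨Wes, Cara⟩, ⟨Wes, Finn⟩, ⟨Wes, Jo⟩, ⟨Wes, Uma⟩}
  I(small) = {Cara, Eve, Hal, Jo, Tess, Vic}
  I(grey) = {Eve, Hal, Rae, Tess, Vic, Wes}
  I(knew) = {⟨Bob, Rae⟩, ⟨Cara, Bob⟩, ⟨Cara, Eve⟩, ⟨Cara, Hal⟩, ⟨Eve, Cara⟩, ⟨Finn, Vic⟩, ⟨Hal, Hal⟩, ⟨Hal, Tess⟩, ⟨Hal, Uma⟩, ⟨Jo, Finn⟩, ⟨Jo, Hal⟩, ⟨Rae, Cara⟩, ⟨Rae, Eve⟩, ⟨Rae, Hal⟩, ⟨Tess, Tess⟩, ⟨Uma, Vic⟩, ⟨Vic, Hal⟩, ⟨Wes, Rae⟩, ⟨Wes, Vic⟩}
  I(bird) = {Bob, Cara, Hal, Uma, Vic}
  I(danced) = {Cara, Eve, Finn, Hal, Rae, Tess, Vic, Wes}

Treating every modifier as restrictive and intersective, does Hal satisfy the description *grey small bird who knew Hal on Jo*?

yes

⟦who knew Hal⟧ = {x : ⟨x, Hal⟩ ∈ ⟦knew⟧} = {Cara, Hal, Jo, Rae, Vic}
⟦on Jo⟧ = {x : ⟨x, Jo⟩ ∈ ⟦on⟧} = {Cara, Finn, Hal, Jo, Rae, Tess, Uma, Wes}
⟦bird⟧ = {Bob, Cara, Hal, Uma, Vic}
… ∩ ⟦who knew Hal⟧ = {Bob, Cara, Hal, Uma, Vic} ∩ {Cara, Hal, Jo, Rae, Vic} = {Cara, Hal, Vic}
… ∩ ⟦on Jo⟧ = {Cara, Hal, Vic} ∩ {Cara, Finn, Hal, Jo, Rae, Tess, Uma, Wes} = {Cara, Hal}
… ∩ ⟦grey⟧ = {Cara, Hal} ∩ {Eve, Hal, Rae, Tess, Vic, Wes} = {Hal}
… ∩ ⟦small⟧ = {Hal} ∩ {Cara, Eve, Hal, Jo, Tess, Vic} = {Hal}
⟦grey small bird who knew Hal on Jo⟧ = {Hal}; Hal ∈ this set.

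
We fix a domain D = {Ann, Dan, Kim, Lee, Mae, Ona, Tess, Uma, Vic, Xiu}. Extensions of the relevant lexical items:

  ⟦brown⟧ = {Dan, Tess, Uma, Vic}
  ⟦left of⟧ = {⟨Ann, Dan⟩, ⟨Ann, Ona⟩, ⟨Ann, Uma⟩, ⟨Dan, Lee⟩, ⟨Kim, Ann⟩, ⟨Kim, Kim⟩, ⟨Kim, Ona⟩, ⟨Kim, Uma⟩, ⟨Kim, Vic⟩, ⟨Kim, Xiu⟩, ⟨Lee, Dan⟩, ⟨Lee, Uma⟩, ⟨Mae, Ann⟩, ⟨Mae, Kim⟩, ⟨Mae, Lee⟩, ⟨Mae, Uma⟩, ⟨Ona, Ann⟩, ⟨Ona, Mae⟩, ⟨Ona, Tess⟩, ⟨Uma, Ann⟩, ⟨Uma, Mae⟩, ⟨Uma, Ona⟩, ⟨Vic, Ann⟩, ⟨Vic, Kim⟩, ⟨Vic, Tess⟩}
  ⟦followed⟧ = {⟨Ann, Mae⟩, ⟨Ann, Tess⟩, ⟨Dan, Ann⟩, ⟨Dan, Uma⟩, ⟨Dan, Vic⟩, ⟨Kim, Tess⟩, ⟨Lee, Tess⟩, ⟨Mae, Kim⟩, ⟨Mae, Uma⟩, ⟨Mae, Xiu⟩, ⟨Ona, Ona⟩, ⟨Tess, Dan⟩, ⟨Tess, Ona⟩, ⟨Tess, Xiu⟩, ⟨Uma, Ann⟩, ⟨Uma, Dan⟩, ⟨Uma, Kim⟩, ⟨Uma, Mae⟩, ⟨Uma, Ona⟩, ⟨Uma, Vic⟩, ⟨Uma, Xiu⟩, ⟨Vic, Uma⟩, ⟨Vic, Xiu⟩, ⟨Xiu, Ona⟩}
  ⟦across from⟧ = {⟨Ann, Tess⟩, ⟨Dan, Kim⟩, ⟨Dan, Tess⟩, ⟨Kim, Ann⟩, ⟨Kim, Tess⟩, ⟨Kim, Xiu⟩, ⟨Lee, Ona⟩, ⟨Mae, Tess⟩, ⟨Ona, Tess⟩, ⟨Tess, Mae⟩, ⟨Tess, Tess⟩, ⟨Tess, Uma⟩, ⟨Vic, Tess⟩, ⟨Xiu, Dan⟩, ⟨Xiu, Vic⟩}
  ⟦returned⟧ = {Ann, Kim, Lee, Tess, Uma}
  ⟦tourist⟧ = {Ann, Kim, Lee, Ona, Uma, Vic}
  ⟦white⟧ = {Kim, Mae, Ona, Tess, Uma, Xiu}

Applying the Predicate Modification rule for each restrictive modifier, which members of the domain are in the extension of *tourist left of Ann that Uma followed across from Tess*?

{Kim, Ona, Vic}

⟦left of Ann⟧ = {x : ⟨x, Ann⟩ ∈ ⟦left of⟧} = {Kim, Mae, Ona, Uma, Vic}
⟦that Uma followed⟧ = {x : ⟨Uma, x⟩ ∈ ⟦followed⟧} = {Ann, Dan, Kim, Mae, Ona, Vic, Xiu}
⟦across from Tess⟧ = {x : ⟨x, Tess⟩ ∈ ⟦across from⟧} = {Ann, Dan, Kim, Mae, Ona, Tess, Vic}
⟦tourist⟧ = {Ann, Kim, Lee, Ona, Uma, Vic}
… ∩ ⟦left of Ann⟧ = {Ann, Kim, Lee, Ona, Uma, Vic} ∩ {Kim, Mae, Ona, Uma, Vic} = {Kim, Ona, Uma, Vic}
… ∩ ⟦that Uma followed⟧ = {Kim, Ona, Uma, Vic} ∩ {Ann, Dan, Kim, Mae, Ona, Vic, Xiu} = {Kim, Ona, Vic}
… ∩ ⟦across from Tess⟧ = {Kim, Ona, Vic} ∩ {Ann, Dan, Kim, Mae, Ona, Tess, Vic} = {Kim, Ona, Vic}
So ⟦tourist left of Ann that Uma followed across from Tess⟧ = {Kim, Ona, Vic}.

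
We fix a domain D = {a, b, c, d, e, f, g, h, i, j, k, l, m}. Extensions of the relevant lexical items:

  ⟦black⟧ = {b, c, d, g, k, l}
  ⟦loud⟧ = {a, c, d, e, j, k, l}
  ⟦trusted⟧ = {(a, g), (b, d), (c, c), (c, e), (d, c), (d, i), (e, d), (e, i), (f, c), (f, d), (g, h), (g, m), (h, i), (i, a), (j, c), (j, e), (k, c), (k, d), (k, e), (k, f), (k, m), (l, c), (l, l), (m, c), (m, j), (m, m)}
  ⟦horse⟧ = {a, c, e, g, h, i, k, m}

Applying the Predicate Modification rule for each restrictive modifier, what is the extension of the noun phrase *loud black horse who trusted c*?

⟦who trusted c⟧ = {x : ⟨x, c⟩ ∈ ⟦trusted⟧} = {c, d, f, j, k, l, m}
⟦horse⟧ = {a, c, e, g, h, i, k, m}
… ∩ ⟦who trusted c⟧ = {a, c, e, g, h, i, k, m} ∩ {c, d, f, j, k, l, m} = {c, k, m}
… ∩ ⟦loud⟧ = {c, k, m} ∩ {a, c, d, e, j, k, l} = {c, k}
… ∩ ⟦black⟧ = {c, k} ∩ {b, c, d, g, k, l} = {c, k}
So ⟦loud black horse who trusted c⟧ = {c, k}.

{c, k}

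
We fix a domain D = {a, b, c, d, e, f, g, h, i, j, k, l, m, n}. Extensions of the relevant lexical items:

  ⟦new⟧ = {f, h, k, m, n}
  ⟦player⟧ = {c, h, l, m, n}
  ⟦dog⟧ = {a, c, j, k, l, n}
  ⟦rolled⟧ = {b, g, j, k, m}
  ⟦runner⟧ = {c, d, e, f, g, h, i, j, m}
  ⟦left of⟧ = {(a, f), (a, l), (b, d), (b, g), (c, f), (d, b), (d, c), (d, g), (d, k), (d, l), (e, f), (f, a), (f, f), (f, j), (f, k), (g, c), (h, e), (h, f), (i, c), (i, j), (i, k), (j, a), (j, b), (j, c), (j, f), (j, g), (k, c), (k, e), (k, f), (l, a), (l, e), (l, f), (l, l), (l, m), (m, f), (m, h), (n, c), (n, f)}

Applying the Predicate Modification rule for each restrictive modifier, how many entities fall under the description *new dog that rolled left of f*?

⟦that rolled⟧ = ⟦rolled⟧ = {b, g, j, k, m}
⟦left of f⟧ = {x : ⟨x, f⟩ ∈ ⟦left of⟧} = {a, c, e, f, h, j, k, l, m, n}
⟦dog⟧ = {a, c, j, k, l, n}
… ∩ ⟦that rolled⟧ = {a, c, j, k, l, n} ∩ {b, g, j, k, m} = {j, k}
… ∩ ⟦left of f⟧ = {j, k} ∩ {a, c, e, f, h, j, k, l, m, n} = {j, k}
… ∩ ⟦new⟧ = {j, k} ∩ {f, h, k, m, n} = {k}
⟦new dog that rolled left of f⟧ = {k}, so the cardinality is 1.

1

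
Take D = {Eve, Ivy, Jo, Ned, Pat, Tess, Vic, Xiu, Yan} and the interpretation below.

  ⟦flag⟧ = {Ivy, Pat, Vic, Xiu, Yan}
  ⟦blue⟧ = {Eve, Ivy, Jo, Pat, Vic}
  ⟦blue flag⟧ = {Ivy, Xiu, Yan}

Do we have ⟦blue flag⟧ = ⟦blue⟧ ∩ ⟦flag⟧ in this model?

⟦blue⟧ ∩ ⟦flag⟧ = {Eve, Ivy, Jo, Pat, Vic} ∩ {Ivy, Pat, Vic, Xiu, Yan} = {Ivy, Pat, Vic}
Observed ⟦blue flag⟧ = {Ivy, Xiu, Yan}.
These differ, so the modifier is not intersective in this model.

no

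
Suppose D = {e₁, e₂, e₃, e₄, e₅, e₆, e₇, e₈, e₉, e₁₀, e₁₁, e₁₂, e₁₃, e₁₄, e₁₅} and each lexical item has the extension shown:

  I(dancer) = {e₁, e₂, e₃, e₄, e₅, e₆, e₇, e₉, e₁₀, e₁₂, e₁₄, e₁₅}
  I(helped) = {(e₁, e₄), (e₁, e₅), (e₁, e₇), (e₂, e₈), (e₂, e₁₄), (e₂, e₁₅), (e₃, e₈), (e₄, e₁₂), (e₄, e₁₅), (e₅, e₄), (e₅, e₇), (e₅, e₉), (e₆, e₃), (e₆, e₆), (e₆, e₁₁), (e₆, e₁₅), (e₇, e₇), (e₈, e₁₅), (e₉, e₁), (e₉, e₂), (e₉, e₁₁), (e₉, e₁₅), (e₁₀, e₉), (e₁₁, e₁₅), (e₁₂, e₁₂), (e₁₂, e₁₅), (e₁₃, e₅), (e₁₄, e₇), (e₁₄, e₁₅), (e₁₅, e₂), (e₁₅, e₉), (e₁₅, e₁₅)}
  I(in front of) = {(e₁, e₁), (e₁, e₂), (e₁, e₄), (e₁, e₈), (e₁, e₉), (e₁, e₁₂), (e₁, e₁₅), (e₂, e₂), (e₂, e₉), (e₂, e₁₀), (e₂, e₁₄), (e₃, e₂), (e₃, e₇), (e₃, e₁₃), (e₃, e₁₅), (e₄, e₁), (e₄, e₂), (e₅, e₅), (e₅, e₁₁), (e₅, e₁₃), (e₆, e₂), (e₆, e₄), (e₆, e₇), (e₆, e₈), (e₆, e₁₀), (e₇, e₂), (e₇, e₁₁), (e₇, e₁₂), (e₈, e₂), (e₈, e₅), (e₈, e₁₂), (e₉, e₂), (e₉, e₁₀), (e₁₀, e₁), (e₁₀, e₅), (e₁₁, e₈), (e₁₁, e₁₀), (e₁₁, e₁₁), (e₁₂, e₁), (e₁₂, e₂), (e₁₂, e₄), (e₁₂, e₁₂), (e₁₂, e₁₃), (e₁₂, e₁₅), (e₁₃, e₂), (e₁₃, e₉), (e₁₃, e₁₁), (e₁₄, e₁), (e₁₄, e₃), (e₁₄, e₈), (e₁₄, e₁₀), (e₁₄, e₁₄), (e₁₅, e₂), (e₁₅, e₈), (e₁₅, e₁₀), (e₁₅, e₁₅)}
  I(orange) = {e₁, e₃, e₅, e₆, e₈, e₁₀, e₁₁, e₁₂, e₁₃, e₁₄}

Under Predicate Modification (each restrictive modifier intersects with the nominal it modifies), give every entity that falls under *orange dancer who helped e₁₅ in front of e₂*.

⟦who helped e₁₅⟧ = {x : ⟨x, e₁₅⟩ ∈ ⟦helped⟧} = {e₂, e₄, e₆, e₈, e₉, e₁₁, e₁₂, e₁₄, e₁₅}
⟦in front of e₂⟧ = {x : ⟨x, e₂⟩ ∈ ⟦in front of⟧} = {e₁, e₂, e₃, e₄, e₆, e₇, e₈, e₉, e₁₂, e₁₃, e₁₅}
⟦dancer⟧ = {e₁, e₂, e₃, e₄, e₅, e₆, e₇, e₉, e₁₀, e₁₂, e₁₄, e₁₅}
… ∩ ⟦who helped e₁₅⟧ = {e₁, e₂, e₃, e₄, e₅, e₆, e₇, e₉, e₁₀, e₁₂, e₁₄, e₁₅} ∩ {e₂, e₄, e₆, e₈, e₉, e₁₁, e₁₂, e₁₄, e₁₅} = {e₂, e₄, e₆, e₉, e₁₂, e₁₄, e₁₅}
… ∩ ⟦in front of e₂⟧ = {e₂, e₄, e₆, e₉, e₁₂, e₁₄, e₁₅} ∩ {e₁, e₂, e₃, e₄, e₆, e₇, e₈, e₉, e₁₂, e₁₃, e₁₅} = {e₂, e₄, e₆, e₉, e₁₂, e₁₅}
… ∩ ⟦orange⟧ = {e₂, e₄, e₆, e₉, e₁₂, e₁₅} ∩ {e₁, e₃, e₅, e₆, e₈, e₁₀, e₁₁, e₁₂, e₁₃, e₁₄} = {e₆, e₁₂}
So ⟦orange dancer who helped e₁₅ in front of e₂⟧ = {e₆, e₁₂}.

{e₆, e₁₂}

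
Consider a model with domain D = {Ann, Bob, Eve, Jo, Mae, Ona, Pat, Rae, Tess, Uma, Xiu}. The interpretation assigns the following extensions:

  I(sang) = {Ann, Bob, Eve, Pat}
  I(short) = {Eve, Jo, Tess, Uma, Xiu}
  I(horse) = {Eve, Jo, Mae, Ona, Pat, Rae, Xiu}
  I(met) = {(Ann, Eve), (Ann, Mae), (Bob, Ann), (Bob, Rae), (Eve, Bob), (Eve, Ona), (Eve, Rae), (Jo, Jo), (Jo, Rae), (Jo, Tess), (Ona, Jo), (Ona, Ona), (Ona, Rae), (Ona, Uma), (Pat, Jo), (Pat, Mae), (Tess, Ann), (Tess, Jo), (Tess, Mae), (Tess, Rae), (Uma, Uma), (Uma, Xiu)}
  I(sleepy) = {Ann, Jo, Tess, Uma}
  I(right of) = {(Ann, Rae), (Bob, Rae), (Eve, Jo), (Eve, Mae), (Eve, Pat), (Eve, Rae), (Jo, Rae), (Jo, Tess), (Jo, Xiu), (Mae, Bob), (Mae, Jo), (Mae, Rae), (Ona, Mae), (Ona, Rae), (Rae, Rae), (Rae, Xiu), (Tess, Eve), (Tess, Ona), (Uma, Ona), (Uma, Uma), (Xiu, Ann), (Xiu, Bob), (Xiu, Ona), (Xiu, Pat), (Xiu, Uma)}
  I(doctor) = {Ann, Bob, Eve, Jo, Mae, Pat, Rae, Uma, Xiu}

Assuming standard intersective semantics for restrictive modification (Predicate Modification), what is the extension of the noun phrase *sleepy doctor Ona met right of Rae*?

{Jo}

⟦Ona met⟧ = {x : ⟨Ona, x⟩ ∈ ⟦met⟧} = {Jo, Ona, Rae, Uma}
⟦right of Rae⟧ = {x : ⟨x, Rae⟩ ∈ ⟦right of⟧} = {Ann, Bob, Eve, Jo, Mae, Ona, Rae}
⟦doctor⟧ = {Ann, Bob, Eve, Jo, Mae, Pat, Rae, Uma, Xiu}
… ∩ ⟦Ona met⟧ = {Ann, Bob, Eve, Jo, Mae, Pat, Rae, Uma, Xiu} ∩ {Jo, Ona, Rae, Uma} = {Jo, Rae, Uma}
… ∩ ⟦right of Rae⟧ = {Jo, Rae, Uma} ∩ {Ann, Bob, Eve, Jo, Mae, Ona, Rae} = {Jo, Rae}
… ∩ ⟦sleepy⟧ = {Jo, Rae} ∩ {Ann, Jo, Tess, Uma} = {Jo}
So ⟦sleepy doctor Ona met right of Rae⟧ = {Jo}.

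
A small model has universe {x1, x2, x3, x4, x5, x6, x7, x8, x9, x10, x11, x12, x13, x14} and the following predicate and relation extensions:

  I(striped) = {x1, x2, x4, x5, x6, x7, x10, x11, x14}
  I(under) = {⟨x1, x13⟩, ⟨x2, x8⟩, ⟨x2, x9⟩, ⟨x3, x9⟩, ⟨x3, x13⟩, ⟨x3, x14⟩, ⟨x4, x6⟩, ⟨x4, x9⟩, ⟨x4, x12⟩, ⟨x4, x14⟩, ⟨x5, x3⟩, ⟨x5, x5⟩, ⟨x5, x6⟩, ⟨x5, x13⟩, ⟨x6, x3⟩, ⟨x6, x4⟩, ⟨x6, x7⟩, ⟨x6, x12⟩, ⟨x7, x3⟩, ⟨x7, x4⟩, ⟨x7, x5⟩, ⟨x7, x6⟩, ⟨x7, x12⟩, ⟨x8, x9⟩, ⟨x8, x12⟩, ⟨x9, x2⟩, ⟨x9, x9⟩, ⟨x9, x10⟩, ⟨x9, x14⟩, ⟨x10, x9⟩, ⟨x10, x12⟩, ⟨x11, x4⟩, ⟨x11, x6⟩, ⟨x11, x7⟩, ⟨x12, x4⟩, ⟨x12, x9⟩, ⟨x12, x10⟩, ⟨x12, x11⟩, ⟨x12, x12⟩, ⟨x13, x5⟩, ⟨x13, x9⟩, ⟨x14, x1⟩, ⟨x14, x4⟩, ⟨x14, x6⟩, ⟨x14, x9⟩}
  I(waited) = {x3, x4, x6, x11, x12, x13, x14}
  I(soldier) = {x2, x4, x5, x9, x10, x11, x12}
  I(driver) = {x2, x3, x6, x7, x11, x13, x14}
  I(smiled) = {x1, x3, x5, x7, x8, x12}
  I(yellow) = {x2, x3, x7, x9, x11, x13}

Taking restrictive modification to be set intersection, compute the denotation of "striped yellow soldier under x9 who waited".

{}

⟦under x9⟧ = {x : ⟨x, x9⟩ ∈ ⟦under⟧} = {x2, x3, x4, x8, x9, x10, x12, x13, x14}
⟦who waited⟧ = ⟦waited⟧ = {x3, x4, x6, x11, x12, x13, x14}
⟦soldier⟧ = {x2, x4, x5, x9, x10, x11, x12}
… ∩ ⟦under x9⟧ = {x2, x4, x5, x9, x10, x11, x12} ∩ {x2, x3, x4, x8, x9, x10, x12, x13, x14} = {x2, x4, x9, x10, x12}
… ∩ ⟦who waited⟧ = {x2, x4, x9, x10, x12} ∩ {x3, x4, x6, x11, x12, x13, x14} = {x4, x12}
… ∩ ⟦striped⟧ = {x4, x12} ∩ {x1, x2, x4, x5, x6, x7, x10, x11, x14} = {x4}
… ∩ ⟦yellow⟧ = {x4} ∩ {x2, x3, x7, x9, x11, x13} = ∅
So ⟦striped yellow soldier under x9 who waited⟧ = {}.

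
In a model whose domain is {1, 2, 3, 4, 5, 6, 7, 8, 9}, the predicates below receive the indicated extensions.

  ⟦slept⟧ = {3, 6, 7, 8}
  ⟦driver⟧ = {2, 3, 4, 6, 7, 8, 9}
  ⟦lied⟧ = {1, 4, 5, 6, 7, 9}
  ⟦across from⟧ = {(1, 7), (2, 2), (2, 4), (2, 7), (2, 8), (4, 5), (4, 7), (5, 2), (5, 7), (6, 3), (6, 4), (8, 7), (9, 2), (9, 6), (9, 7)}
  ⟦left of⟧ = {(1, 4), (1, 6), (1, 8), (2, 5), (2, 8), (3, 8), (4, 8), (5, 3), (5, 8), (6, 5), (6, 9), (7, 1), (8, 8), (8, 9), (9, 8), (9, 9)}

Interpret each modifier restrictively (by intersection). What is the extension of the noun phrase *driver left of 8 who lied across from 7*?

{4, 9}

⟦left of 8⟧ = {x : ⟨x, 8⟩ ∈ ⟦left of⟧} = {1, 2, 3, 4, 5, 8, 9}
⟦who lied⟧ = ⟦lied⟧ = {1, 4, 5, 6, 7, 9}
⟦across from 7⟧ = {x : ⟨x, 7⟩ ∈ ⟦across from⟧} = {1, 2, 4, 5, 8, 9}
⟦driver⟧ = {2, 3, 4, 6, 7, 8, 9}
… ∩ ⟦left of 8⟧ = {2, 3, 4, 6, 7, 8, 9} ∩ {1, 2, 3, 4, 5, 8, 9} = {2, 3, 4, 8, 9}
… ∩ ⟦who lied⟧ = {2, 3, 4, 8, 9} ∩ {1, 4, 5, 6, 7, 9} = {4, 9}
… ∩ ⟦across from 7⟧ = {4, 9} ∩ {1, 2, 4, 5, 8, 9} = {4, 9}
So ⟦driver left of 8 who lied across from 7⟧ = {4, 9}.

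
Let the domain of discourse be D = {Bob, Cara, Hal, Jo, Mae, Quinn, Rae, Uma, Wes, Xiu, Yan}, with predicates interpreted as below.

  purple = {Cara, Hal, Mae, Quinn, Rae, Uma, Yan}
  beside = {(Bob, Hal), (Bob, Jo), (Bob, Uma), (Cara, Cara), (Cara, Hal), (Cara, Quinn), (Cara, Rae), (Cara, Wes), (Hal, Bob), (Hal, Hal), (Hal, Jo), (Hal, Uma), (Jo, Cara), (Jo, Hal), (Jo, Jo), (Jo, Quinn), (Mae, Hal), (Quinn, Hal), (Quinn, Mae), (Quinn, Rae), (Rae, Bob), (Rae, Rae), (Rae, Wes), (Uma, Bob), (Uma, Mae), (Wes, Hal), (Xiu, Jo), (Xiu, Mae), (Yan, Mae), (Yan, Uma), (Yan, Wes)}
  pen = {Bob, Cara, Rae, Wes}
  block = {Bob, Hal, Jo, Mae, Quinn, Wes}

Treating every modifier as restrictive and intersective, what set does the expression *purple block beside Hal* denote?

{Hal, Mae, Quinn}

⟦beside Hal⟧ = {x : ⟨x, Hal⟩ ∈ ⟦beside⟧} = {Bob, Cara, Hal, Jo, Mae, Quinn, Wes}
⟦block⟧ = {Bob, Hal, Jo, Mae, Quinn, Wes}
… ∩ ⟦beside Hal⟧ = {Bob, Hal, Jo, Mae, Quinn, Wes} ∩ {Bob, Cara, Hal, Jo, Mae, Quinn, Wes} = {Bob, Hal, Jo, Mae, Quinn, Wes}
… ∩ ⟦purple⟧ = {Bob, Hal, Jo, Mae, Quinn, Wes} ∩ {Cara, Hal, Mae, Quinn, Rae, Uma, Yan} = {Hal, Mae, Quinn}
So ⟦purple block beside Hal⟧ = {Hal, Mae, Quinn}.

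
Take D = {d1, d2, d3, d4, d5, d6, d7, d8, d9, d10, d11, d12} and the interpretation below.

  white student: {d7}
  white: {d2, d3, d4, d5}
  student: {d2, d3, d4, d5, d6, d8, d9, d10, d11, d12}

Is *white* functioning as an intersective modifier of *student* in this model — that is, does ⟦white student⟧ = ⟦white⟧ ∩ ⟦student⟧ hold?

no

⟦white⟧ ∩ ⟦student⟧ = {d2, d3, d4, d5} ∩ {d2, d3, d4, d5, d6, d8, d9, d10, d11, d12} = {d2, d3, d4, d5}
Observed ⟦white student⟧ = {d7}.
These differ, so the modifier is not intersective in this model.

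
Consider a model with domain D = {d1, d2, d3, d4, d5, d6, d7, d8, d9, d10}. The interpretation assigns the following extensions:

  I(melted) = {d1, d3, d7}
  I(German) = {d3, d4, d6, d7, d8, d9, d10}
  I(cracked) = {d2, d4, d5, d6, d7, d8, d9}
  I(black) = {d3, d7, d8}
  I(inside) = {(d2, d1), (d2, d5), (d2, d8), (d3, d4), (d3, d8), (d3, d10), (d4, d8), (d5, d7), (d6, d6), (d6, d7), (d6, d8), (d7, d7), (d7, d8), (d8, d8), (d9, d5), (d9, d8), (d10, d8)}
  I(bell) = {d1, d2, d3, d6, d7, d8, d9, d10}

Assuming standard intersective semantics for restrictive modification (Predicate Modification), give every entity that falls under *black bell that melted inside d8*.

⟦that melted⟧ = ⟦melted⟧ = {d1, d3, d7}
⟦inside d8⟧ = {x : ⟨x, d8⟩ ∈ ⟦inside⟧} = {d2, d3, d4, d6, d7, d8, d9, d10}
⟦bell⟧ = {d1, d2, d3, d6, d7, d8, d9, d10}
… ∩ ⟦that melted⟧ = {d1, d2, d3, d6, d7, d8, d9, d10} ∩ {d1, d3, d7} = {d1, d3, d7}
… ∩ ⟦inside d8⟧ = {d1, d3, d7} ∩ {d2, d3, d4, d6, d7, d8, d9, d10} = {d3, d7}
… ∩ ⟦black⟧ = {d3, d7} ∩ {d3, d7, d8} = {d3, d7}
So ⟦black bell that melted inside d8⟧ = {d3, d7}.

{d3, d7}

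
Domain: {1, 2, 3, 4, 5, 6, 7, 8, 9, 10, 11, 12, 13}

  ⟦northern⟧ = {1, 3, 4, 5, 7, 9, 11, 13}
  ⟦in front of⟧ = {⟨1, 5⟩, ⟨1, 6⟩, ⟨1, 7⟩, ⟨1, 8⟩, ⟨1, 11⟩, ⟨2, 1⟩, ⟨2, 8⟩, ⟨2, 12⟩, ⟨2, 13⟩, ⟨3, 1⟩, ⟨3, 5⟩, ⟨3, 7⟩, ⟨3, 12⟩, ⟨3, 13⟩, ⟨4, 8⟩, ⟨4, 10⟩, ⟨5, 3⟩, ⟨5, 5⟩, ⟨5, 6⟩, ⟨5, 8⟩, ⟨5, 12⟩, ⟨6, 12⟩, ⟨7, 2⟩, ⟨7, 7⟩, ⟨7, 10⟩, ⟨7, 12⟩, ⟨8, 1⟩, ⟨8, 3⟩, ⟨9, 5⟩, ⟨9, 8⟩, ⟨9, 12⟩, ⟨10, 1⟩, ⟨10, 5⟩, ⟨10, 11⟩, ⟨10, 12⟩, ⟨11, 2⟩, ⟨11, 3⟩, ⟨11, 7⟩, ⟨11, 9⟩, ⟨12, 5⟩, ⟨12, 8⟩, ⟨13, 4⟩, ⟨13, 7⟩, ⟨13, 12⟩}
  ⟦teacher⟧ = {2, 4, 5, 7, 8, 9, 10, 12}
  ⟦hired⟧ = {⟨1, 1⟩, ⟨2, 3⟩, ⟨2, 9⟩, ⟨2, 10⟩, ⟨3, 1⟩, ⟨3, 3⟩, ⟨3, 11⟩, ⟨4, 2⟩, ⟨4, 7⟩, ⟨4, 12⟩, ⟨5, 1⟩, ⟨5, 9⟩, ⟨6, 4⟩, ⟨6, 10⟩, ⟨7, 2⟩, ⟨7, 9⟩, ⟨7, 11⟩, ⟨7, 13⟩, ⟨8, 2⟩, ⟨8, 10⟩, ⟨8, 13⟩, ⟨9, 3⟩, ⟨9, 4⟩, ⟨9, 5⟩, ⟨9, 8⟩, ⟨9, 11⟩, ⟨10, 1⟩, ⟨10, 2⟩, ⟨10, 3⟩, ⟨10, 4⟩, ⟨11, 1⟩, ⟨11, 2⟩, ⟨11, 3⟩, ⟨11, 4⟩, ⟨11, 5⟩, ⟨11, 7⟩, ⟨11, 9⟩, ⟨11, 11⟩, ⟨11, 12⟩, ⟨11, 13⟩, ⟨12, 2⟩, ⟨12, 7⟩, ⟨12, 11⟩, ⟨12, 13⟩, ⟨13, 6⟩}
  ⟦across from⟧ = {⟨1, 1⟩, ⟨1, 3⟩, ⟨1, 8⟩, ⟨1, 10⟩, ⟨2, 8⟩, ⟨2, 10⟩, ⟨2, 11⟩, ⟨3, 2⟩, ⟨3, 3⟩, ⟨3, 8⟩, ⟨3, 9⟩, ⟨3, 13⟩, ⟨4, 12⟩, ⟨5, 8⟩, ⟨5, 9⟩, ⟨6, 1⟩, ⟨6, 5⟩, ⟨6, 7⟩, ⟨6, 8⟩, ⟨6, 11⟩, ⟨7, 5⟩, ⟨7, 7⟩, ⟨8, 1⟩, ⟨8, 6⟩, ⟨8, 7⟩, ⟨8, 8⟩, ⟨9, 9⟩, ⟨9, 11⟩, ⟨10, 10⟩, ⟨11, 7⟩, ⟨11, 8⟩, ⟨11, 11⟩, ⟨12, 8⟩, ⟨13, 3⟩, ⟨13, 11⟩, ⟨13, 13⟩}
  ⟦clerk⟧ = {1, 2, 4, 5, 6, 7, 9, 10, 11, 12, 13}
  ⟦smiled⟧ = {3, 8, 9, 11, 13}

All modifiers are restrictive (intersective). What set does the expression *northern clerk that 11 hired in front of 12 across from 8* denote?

⟦that 11 hired⟧ = {x : ⟨11, x⟩ ∈ ⟦hired⟧} = {1, 2, 3, 4, 5, 7, 9, 11, 12, 13}
⟦in front of 12⟧ = {x : ⟨x, 12⟩ ∈ ⟦in front of⟧} = {2, 3, 5, 6, 7, 9, 10, 13}
⟦across from 8⟧ = {x : ⟨x, 8⟩ ∈ ⟦across from⟧} = {1, 2, 3, 5, 6, 8, 11, 12}
⟦clerk⟧ = {1, 2, 4, 5, 6, 7, 9, 10, 11, 12, 13}
… ∩ ⟦that 11 hired⟧ = {1, 2, 4, 5, 6, 7, 9, 10, 11, 12, 13} ∩ {1, 2, 3, 4, 5, 7, 9, 11, 12, 13} = {1, 2, 4, 5, 7, 9, 11, 12, 13}
… ∩ ⟦in front of 12⟧ = {1, 2, 4, 5, 7, 9, 11, 12, 13} ∩ {2, 3, 5, 6, 7, 9, 10, 13} = {2, 5, 7, 9, 13}
… ∩ ⟦across from 8⟧ = {2, 5, 7, 9, 13} ∩ {1, 2, 3, 5, 6, 8, 11, 12} = {2, 5}
… ∩ ⟦northern⟧ = {2, 5} ∩ {1, 3, 4, 5, 7, 9, 11, 13} = {5}
So ⟦northern clerk that 11 hired in front of 12 across from 8⟧ = {5}.

{5}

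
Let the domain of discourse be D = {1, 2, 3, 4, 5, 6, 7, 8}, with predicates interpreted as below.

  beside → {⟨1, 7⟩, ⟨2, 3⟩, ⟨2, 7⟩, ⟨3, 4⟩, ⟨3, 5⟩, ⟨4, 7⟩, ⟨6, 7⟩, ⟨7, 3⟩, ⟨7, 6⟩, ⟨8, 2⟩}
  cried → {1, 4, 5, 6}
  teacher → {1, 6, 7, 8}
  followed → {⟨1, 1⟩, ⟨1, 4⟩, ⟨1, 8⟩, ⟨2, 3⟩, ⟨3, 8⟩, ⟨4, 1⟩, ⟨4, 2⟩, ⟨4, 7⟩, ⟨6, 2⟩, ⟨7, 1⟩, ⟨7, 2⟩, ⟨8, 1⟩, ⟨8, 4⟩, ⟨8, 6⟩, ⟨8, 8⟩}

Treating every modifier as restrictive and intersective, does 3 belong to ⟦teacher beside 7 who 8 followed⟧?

no

⟦beside 7⟧ = {x : ⟨x, 7⟩ ∈ ⟦beside⟧} = {1, 2, 4, 6}
⟦who 8 followed⟧ = {x : ⟨8, x⟩ ∈ ⟦followed⟧} = {1, 4, 6, 8}
⟦teacher⟧ = {1, 6, 7, 8}
… ∩ ⟦beside 7⟧ = {1, 6, 7, 8} ∩ {1, 2, 4, 6} = {1, 6}
… ∩ ⟦who 8 followed⟧ = {1, 6} ∩ {1, 4, 6, 8} = {1, 6}
⟦teacher beside 7 who 8 followed⟧ = {1, 6}; 3 ∉ this set.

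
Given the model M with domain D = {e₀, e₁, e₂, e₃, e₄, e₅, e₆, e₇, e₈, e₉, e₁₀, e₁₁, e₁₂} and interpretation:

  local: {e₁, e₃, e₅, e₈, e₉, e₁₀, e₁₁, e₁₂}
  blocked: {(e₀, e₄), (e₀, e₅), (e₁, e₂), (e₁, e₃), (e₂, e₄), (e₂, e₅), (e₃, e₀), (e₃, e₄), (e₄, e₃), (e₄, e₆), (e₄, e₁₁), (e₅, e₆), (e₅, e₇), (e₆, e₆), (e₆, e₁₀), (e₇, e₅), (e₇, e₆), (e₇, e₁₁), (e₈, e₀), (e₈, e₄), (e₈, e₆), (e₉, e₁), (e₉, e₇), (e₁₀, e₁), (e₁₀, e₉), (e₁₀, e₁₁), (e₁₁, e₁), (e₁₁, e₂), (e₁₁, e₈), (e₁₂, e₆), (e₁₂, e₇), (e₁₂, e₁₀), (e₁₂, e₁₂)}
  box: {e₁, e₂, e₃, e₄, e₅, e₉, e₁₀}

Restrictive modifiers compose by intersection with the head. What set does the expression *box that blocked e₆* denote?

{e₄, e₅}

⟦that blocked e₆⟧ = {x : ⟨x, e₆⟩ ∈ ⟦blocked⟧} = {e₄, e₅, e₆, e₇, e₈, e₁₂}
⟦box⟧ = {e₁, e₂, e₃, e₄, e₅, e₉, e₁₀}
… ∩ ⟦that blocked e₆⟧ = {e₁, e₂, e₃, e₄, e₅, e₉, e₁₀} ∩ {e₄, e₅, e₆, e₇, e₈, e₁₂} = {e₄, e₅}
So ⟦box that blocked e₆⟧ = {e₄, e₅}.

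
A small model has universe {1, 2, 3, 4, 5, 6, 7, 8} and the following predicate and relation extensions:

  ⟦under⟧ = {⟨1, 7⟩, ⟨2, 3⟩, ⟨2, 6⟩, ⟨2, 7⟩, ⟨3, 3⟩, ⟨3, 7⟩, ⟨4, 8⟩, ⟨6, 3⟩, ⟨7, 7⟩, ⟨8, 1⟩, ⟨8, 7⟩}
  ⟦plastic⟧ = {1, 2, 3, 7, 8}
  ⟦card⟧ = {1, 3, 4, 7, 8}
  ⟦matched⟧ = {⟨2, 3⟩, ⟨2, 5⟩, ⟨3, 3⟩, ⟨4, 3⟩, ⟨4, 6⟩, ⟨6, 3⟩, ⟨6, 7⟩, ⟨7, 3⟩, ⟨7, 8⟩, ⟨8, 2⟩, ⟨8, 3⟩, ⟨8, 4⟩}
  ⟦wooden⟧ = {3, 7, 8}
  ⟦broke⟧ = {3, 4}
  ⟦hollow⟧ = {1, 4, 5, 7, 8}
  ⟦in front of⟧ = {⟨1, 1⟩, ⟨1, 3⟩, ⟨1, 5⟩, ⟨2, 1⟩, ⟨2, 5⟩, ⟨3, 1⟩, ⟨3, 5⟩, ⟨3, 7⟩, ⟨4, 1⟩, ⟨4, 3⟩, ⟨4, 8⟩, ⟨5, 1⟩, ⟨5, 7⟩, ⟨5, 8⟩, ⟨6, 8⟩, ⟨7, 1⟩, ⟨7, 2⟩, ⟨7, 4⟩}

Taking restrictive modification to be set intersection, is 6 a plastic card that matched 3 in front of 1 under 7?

⟦that matched 3⟧ = {x : ⟨x, 3⟩ ∈ ⟦matched⟧} = {2, 3, 4, 6, 7, 8}
⟦in front of 1⟧ = {x : ⟨x, 1⟩ ∈ ⟦in front of⟧} = {1, 2, 3, 4, 5, 7}
⟦under 7⟧ = {x : ⟨x, 7⟩ ∈ ⟦under⟧} = {1, 2, 3, 7, 8}
⟦card⟧ = {1, 3, 4, 7, 8}
… ∩ ⟦that matched 3⟧ = {1, 3, 4, 7, 8} ∩ {2, 3, 4, 6, 7, 8} = {3, 4, 7, 8}
… ∩ ⟦in front of 1⟧ = {3, 4, 7, 8} ∩ {1, 2, 3, 4, 5, 7} = {3, 4, 7}
… ∩ ⟦under 7⟧ = {3, 4, 7} ∩ {1, 2, 3, 7, 8} = {3, 7}
… ∩ ⟦plastic⟧ = {3, 7} ∩ {1, 2, 3, 7, 8} = {3, 7}
⟦plastic card that matched 3 in front of 1 under 7⟧ = {3, 7}; 6 ∉ this set.

no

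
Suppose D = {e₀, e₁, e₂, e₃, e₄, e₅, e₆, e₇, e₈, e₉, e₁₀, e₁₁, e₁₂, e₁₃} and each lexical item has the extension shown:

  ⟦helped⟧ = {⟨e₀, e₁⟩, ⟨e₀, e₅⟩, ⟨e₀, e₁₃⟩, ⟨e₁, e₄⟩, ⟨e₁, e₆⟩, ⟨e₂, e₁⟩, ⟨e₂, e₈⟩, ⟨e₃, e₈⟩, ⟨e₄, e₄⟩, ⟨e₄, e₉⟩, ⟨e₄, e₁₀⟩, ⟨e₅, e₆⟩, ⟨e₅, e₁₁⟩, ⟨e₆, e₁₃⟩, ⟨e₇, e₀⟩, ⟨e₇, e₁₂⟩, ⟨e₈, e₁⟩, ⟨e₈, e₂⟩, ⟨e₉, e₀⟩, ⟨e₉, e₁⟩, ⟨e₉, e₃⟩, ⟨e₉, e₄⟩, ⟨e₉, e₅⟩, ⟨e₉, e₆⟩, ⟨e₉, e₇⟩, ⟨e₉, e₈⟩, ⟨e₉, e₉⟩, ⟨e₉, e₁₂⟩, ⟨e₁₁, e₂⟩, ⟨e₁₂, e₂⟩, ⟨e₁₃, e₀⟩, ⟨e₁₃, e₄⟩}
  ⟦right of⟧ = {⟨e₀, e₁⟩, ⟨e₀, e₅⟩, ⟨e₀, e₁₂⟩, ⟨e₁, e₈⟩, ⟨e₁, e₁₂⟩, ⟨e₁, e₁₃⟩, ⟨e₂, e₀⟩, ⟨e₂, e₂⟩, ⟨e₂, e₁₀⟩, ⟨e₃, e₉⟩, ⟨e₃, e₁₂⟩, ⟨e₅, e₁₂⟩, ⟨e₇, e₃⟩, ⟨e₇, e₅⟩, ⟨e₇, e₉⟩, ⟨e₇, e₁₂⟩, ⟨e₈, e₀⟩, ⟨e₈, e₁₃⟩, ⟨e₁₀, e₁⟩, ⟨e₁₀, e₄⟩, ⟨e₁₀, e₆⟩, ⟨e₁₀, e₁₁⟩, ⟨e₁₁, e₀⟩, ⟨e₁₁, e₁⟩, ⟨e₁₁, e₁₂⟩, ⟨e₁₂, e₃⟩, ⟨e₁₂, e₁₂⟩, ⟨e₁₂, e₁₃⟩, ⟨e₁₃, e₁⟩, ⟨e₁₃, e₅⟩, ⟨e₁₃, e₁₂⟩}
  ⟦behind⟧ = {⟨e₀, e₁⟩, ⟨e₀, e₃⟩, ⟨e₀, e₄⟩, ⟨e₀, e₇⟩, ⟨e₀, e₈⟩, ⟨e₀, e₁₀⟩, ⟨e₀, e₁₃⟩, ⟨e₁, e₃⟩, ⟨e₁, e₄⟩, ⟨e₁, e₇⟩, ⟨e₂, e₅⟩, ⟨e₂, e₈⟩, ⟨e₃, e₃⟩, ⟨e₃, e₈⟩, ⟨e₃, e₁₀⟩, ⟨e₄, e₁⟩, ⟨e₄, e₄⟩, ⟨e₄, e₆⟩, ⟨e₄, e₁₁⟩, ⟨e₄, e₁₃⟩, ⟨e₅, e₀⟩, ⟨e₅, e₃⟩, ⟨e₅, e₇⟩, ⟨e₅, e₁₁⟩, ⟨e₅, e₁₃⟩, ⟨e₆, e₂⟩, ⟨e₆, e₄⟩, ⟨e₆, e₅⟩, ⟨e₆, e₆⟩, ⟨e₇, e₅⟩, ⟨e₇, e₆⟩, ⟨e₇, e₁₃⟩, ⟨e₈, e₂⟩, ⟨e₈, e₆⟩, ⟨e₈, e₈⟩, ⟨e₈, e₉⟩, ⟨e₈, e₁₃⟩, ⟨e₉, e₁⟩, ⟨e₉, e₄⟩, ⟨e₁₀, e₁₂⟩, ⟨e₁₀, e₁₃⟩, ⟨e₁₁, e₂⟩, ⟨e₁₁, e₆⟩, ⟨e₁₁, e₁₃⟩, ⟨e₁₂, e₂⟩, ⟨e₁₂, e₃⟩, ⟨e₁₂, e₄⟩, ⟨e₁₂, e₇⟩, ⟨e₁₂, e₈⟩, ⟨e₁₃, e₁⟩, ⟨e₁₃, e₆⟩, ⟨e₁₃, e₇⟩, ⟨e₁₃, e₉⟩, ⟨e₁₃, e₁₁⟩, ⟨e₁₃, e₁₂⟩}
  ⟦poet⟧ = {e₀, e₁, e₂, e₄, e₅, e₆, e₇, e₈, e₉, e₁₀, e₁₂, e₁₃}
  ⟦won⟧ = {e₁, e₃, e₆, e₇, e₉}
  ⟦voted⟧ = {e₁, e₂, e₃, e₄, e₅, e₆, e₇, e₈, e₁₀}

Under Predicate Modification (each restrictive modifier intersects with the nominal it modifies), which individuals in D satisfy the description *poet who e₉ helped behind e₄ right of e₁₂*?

{e₀, e₁, e₁₂}

⟦who e₉ helped⟧ = {x : ⟨e₉, x⟩ ∈ ⟦helped⟧} = {e₀, e₁, e₃, e₄, e₅, e₆, e₇, e₈, e₉, e₁₂}
⟦behind e₄⟧ = {x : ⟨x, e₄⟩ ∈ ⟦behind⟧} = {e₀, e₁, e₄, e₆, e₉, e₁₂}
⟦right of e₁₂⟧ = {x : ⟨x, e₁₂⟩ ∈ ⟦right of⟧} = {e₀, e₁, e₃, e₅, e₇, e₁₁, e₁₂, e₁₃}
⟦poet⟧ = {e₀, e₁, e₂, e₄, e₅, e₆, e₇, e₈, e₉, e₁₀, e₁₂, e₁₃}
… ∩ ⟦who e₉ helped⟧ = {e₀, e₁, e₂, e₄, e₅, e₆, e₇, e₈, e₉, e₁₀, e₁₂, e₁₃} ∩ {e₀, e₁, e₃, e₄, e₅, e₆, e₇, e₈, e₉, e₁₂} = {e₀, e₁, e₄, e₅, e₆, e₇, e₈, e₉, e₁₂}
… ∩ ⟦behind e₄⟧ = {e₀, e₁, e₄, e₅, e₆, e₇, e₈, e₉, e₁₂} ∩ {e₀, e₁, e₄, e₆, e₉, e₁₂} = {e₀, e₁, e₄, e₆, e₉, e₁₂}
… ∩ ⟦right of e₁₂⟧ = {e₀, e₁, e₄, e₆, e₉, e₁₂} ∩ {e₀, e₁, e₃, e₅, e₇, e₁₁, e₁₂, e₁₃} = {e₀, e₁, e₁₂}
So ⟦poet who e₉ helped behind e₄ right of e₁₂⟧ = {e₀, e₁, e₁₂}.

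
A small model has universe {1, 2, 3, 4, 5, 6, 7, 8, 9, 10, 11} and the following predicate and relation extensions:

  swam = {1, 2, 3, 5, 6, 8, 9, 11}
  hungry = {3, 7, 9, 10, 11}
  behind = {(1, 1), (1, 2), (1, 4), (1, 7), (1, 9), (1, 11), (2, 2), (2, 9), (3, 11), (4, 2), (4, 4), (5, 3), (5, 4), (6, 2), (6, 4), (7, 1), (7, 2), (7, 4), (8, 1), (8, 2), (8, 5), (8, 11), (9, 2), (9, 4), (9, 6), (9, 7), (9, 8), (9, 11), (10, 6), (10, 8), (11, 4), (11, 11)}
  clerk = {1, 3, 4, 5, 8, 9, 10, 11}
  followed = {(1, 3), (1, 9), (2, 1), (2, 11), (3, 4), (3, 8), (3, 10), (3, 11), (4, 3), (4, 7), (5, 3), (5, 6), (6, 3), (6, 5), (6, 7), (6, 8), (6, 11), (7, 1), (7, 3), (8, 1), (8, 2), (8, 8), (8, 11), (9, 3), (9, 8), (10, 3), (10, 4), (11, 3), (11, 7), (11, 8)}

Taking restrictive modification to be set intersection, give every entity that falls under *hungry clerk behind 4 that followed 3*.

{9, 11}

⟦behind 4⟧ = {x : ⟨x, 4⟩ ∈ ⟦behind⟧} = {1, 4, 5, 6, 7, 9, 11}
⟦that followed 3⟧ = {x : ⟨x, 3⟩ ∈ ⟦followed⟧} = {1, 4, 5, 6, 7, 9, 10, 11}
⟦clerk⟧ = {1, 3, 4, 5, 8, 9, 10, 11}
… ∩ ⟦behind 4⟧ = {1, 3, 4, 5, 8, 9, 10, 11} ∩ {1, 4, 5, 6, 7, 9, 11} = {1, 4, 5, 9, 11}
… ∩ ⟦that followed 3⟧ = {1, 4, 5, 9, 11} ∩ {1, 4, 5, 6, 7, 9, 10, 11} = {1, 4, 5, 9, 11}
… ∩ ⟦hungry⟧ = {1, 4, 5, 9, 11} ∩ {3, 7, 9, 10, 11} = {9, 11}
So ⟦hungry clerk behind 4 that followed 3⟧ = {9, 11}.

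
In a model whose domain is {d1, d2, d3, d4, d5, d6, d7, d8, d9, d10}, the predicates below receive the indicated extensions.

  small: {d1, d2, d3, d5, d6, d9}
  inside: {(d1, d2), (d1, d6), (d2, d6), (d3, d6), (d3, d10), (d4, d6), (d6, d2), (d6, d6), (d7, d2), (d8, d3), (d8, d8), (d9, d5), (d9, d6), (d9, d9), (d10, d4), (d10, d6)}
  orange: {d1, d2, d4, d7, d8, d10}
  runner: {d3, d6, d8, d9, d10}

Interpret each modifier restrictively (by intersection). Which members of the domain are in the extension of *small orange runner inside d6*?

{ }

⟦inside d6⟧ = {x : ⟨x, d6⟩ ∈ ⟦inside⟧} = {d1, d2, d3, d4, d6, d9, d10}
⟦runner⟧ = {d3, d6, d8, d9, d10}
… ∩ ⟦inside d6⟧ = {d3, d6, d8, d9, d10} ∩ {d1, d2, d3, d4, d6, d9, d10} = {d3, d6, d9, d10}
… ∩ ⟦small⟧ = {d3, d6, d9, d10} ∩ {d1, d2, d3, d5, d6, d9} = {d3, d6, d9}
… ∩ ⟦orange⟧ = {d3, d6, d9} ∩ {d1, d2, d4, d7, d8, d10} = ∅
So ⟦small orange runner inside d6⟧ = { }.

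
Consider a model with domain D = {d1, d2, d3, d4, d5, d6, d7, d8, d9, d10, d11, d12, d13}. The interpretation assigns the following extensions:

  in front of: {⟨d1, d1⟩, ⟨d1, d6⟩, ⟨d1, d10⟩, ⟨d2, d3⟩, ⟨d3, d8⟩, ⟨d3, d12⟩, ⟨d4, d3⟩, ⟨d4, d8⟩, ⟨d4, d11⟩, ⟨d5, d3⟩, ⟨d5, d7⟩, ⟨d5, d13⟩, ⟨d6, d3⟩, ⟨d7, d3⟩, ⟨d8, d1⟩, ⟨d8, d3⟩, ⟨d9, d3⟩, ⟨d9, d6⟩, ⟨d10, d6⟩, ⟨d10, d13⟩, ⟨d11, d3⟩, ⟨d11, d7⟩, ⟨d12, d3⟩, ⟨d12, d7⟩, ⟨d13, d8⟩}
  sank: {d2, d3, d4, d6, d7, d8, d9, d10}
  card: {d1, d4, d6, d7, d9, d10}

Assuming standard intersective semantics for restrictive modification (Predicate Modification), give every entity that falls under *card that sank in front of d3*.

{d4, d6, d7, d9}

⟦that sank⟧ = ⟦sank⟧ = {d2, d3, d4, d6, d7, d8, d9, d10}
⟦in front of d3⟧ = {x : ⟨x, d3⟩ ∈ ⟦in front of⟧} = {d2, d4, d5, d6, d7, d8, d9, d11, d12}
⟦card⟧ = {d1, d4, d6, d7, d9, d10}
… ∩ ⟦that sank⟧ = {d1, d4, d6, d7, d9, d10} ∩ {d2, d3, d4, d6, d7, d8, d9, d10} = {d4, d6, d7, d9, d10}
… ∩ ⟦in front of d3⟧ = {d4, d6, d7, d9, d10} ∩ {d2, d4, d5, d6, d7, d8, d9, d11, d12} = {d4, d6, d7, d9}
So ⟦card that sank in front of d3⟧ = {d4, d6, d7, d9}.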